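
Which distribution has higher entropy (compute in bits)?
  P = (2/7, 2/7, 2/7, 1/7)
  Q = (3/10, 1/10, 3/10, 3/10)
P

Computing entropies in bits:
H(P) = 1.9502
H(Q) = 1.8955

Distribution P has higher entropy.

Intuition: The distribution closer to uniform (more spread out) has higher entropy.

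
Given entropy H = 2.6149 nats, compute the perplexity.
13.6658

Perplexity is e^H (or exp(H) for natural log).

H = 2.6149 nats
Perplexity = e^2.6149 = 13.6658

Interpretation: The model's uncertainty is equivalent to choosing uniformly among 13.7 options.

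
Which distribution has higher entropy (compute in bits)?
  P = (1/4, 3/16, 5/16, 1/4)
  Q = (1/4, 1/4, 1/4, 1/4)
Q

Computing entropies in bits:
H(P) = 1.9772
H(Q) = 2.0000

Distribution Q has higher entropy.

Intuition: The distribution closer to uniform (more spread out) has higher entropy.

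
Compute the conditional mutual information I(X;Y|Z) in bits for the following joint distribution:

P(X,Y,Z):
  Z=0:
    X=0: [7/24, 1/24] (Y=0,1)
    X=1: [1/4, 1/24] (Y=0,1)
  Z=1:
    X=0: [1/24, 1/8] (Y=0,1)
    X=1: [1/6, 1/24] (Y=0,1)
0.0863 bits

Conditional mutual information: I(X;Y|Z) = H(X|Z) + H(Y|Z) - H(X,Y|Z)

H(Z) = 0.9544
H(X,Z) = 1.9491 → H(X|Z) = 0.9946
H(Y,Z) = 1.6802 → H(Y|Z) = 0.7257
H(X,Y,Z) = 2.5885 → H(X,Y|Z) = 1.6340

I(X;Y|Z) = 0.9946 + 0.7257 - 1.6340 = 0.0863 bits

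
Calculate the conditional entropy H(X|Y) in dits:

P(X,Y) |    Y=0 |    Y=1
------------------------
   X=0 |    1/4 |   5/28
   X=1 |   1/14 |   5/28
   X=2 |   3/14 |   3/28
0.4470 dits

Using the chain rule: H(X|Y) = H(X,Y) - H(Y)

First, compute H(X,Y) = 0.7469 dits

Marginal P(Y) = (15/28, 13/28)
H(Y) = 0.2999 dits

H(X|Y) = H(X,Y) - H(Y) = 0.7469 - 0.2999 = 0.4470 dits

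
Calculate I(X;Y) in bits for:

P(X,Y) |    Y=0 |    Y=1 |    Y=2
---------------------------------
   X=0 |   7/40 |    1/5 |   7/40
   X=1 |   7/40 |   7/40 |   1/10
0.0089 bits

Mutual information: I(X;Y) = H(X) + H(Y) - H(X,Y)

Marginals:
P(X) = (11/20, 9/20), H(X) = 0.9928 bits
P(Y) = (7/20, 3/8, 11/40), H(Y) = 1.5729 bits

Joint entropy: H(X,Y) = 2.5568 bits

I(X;Y) = 0.9928 + 1.5729 - 2.5568 = 0.0089 bits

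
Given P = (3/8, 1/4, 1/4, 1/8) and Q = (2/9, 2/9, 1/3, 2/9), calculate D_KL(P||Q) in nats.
0.0818 nats

KL divergence: D_KL(P||Q) = Σ p(x) log(p(x)/q(x))

Computing term by term:
  x=0: 3/8 × log_e[(3/8)/(2/9)] = 3/8 × 0.5232 = 0.1962
  x=1: 1/4 × log_e[(1/4)/(2/9)] = 1/4 × 0.1178 = 0.0294
  x=2: 1/4 × log_e[(1/4)/(1/3)] = 1/4 × -0.2877 = -0.0719
  x=3: 1/8 × log_e[(1/8)/(2/9)] = 1/8 × -0.5754 = -0.0719

D_KL(P||Q) = 0.0818 nats

Note: KL divergence is always non-negative and equals 0 iff P = Q.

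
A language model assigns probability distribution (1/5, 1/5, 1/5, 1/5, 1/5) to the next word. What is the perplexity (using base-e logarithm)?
5.0000

Perplexity is e^H (or exp(H) for natural log).

First, H = -Σ p log p = 1.6094 nats
Perplexity = e^1.6094 = 5.0000

Interpretation: The model's uncertainty is equivalent to choosing uniformly among 5.0 options.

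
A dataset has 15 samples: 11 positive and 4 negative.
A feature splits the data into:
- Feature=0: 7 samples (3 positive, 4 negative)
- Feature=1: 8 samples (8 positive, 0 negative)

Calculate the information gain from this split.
0.3769 bits

Information Gain = H(Y) - H(Y|Feature)

Before split:
P(positive) = 11/15 = 0.7333
H(Y) = 0.8366 bits

After split:
Feature=0: H = 0.9852 bits (weight = 7/15)
Feature=1: H = 0.0000 bits (weight = 8/15)
H(Y|Feature) = (7/15)×0.9852 + (8/15)×0.0000 = 0.4598 bits

Information Gain = 0.8366 - 0.4598 = 0.3769 bits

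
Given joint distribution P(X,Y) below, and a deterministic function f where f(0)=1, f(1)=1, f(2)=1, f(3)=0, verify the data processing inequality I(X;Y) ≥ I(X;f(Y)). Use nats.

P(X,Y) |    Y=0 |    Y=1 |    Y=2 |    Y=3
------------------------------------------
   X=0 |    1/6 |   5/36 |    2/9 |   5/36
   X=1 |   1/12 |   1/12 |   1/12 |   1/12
I(X;Y) = 0.0043, I(X;f(Y)) = 0.0011, inequality holds: 0.0043 ≥ 0.0011

Data Processing Inequality: For any Markov chain X → Y → Z, we have I(X;Y) ≥ I(X;Z).

Here Z = f(Y) is a deterministic function of Y, forming X → Y → Z.

Original I(X;Y) = 0.0043 nats

After applying f:
P(X,Z) where Z=f(Y):
- P(X,Z=0) = P(X,Y=3)
- P(X,Z=1) = P(X,Y=0) + P(X,Y=1) + P(X,Y=2)

I(X;Z) = I(X;f(Y)) = 0.0011 nats

Verification: 0.0043 ≥ 0.0011 ✓

Information cannot be created by processing; the function f can only lose information about X.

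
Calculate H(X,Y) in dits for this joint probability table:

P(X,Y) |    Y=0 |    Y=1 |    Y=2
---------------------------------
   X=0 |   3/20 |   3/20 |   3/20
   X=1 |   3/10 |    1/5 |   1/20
0.7325 dits

Joint entropy is H(X,Y) = -Σ_{x,y} p(x,y) log p(x,y).

Summing over all non-zero entries:
H(X,Y) = -[3/20·log_10(3/20) + 3/20·log_10(3/20) + 3/20·log_10(3/20) + 3/10·log_10(3/10) + 1/5·log_10(1/5) + 1/20·log_10(1/20)]
H(X,Y) = 0.7325 dits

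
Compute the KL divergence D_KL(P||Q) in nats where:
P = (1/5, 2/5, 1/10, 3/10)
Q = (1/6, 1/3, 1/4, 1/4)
0.0725 nats

KL divergence: D_KL(P||Q) = Σ p(x) log(p(x)/q(x))

Computing term by term:
  x=0: 1/5 × log_e[(1/5)/(1/6)] = 1/5 × 0.1823 = 0.0365
  x=1: 2/5 × log_e[(2/5)/(1/3)] = 2/5 × 0.1823 = 0.0729
  x=2: 1/10 × log_e[(1/10)/(1/4)] = 1/10 × -0.9163 = -0.0916
  x=3: 3/10 × log_e[(3/10)/(1/4)] = 3/10 × 0.1823 = 0.0547

D_KL(P||Q) = 0.0725 nats

Note: KL divergence is always non-negative and equals 0 iff P = Q.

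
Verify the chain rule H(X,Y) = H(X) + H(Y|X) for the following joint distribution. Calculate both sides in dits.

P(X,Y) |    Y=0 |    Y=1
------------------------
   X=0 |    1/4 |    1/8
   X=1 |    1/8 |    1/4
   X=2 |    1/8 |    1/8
H(X,Y) = 0.7526, H(X) = 0.4700, H(Y|X) = 0.2826 (all in dits)

Chain rule: H(X,Y) = H(X) + H(Y|X)

Left side — joint entropy directly:
H(X,Y) = -Σ p(x,y) log p(x,y) = 0.7526 dits

Right side — compute H(Y|X) from the conditional distributions:
P(X) = (3/8, 3/8, 1/4), so H(X) = 0.4700 dits
H(Y|X) = Σ_x P(X=x) · H(Y|X=x):
  P(Y|X=0) = (2/3, 1/3), H(Y|X=0) = 0.2764, weight P(X=0) = 3/8
  P(Y|X=1) = (1/3, 2/3), H(Y|X=1) = 0.2764, weight P(X=1) = 3/8
  P(Y|X=2) = (1/2, 1/2), H(Y|X=2) = 0.3010, weight P(X=2) = 1/4
H(Y|X) = 0.2826 dits

H(X) + H(Y|X) = 0.4700 + 0.2826 = 0.7526 dits

Both sides equal 0.7526 dits. ✓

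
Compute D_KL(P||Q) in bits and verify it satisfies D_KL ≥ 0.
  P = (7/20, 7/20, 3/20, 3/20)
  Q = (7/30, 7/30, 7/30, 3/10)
0.1639 bits

KL divergence satisfies the Gibbs inequality: D_KL(P||Q) ≥ 0 for all distributions P, Q.

D_KL(P||Q) = Σ p(x) log(p(x)/q(x))
Term by term:
  x=0: 7/20 × log_2[(7/20)/(7/30)] = 0.2047
  x=1: 7/20 × log_2[(7/20)/(7/30)] = 0.2047
  x=2: 3/20 × log_2[(3/20)/(7/30)] = -0.0956
  x=3: 3/20 × log_2[(3/20)/(3/10)] = -0.1500
D_KL(P||Q) = 0.1639 bits

D_KL(P||Q) = 0.1639 ≥ 0 ✓

This non-negativity is a fundamental property: relative entropy cannot be negative because it measures how different Q is from P.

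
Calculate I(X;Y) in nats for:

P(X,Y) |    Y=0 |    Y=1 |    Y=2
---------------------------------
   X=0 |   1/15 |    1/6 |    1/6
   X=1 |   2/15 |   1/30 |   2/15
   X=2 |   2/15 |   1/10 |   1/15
0.0763 nats

Mutual information: I(X;Y) = H(X) + H(Y) - H(X,Y)

Marginals:
P(X) = (2/5, 3/10, 3/10), H(X) = 1.0889 nats
P(Y) = (1/3, 3/10, 11/30), H(Y) = 1.0953 nats

Joint entropy: H(X,Y) = 2.1079 nats

I(X;Y) = 1.0889 + 1.0953 - 2.1079 = 0.0763 nats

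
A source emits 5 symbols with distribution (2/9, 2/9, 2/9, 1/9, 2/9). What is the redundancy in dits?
0.0123 dits

Redundancy measures how far a source is from maximum entropy:
R = H_max - H(X)

Maximum entropy for 5 symbols: H_max = log_10(5) = 0.6990 dits
Actual entropy: H(X) = 0.6867 dits
Redundancy: R = 0.6990 - 0.6867 = 0.0123 dits

This redundancy represents potential for compression: the source could be compressed by 0.0123 dits per symbol.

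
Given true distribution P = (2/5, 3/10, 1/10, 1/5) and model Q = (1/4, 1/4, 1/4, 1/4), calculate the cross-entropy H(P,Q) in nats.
1.3863 nats

Cross-entropy: H(P,Q) = -Σ p(x) log q(x)

Alternatively: H(P,Q) = H(P) + D_KL(P||Q)
H(P) = 1.2799 nats
D_KL(P||Q) = 0.1064 nats

H(P,Q) = 1.2799 + 0.1064 = 1.3863 nats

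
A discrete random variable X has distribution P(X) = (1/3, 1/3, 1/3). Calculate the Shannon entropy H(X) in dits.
0.4771 dits

Shannon entropy is H(X) = -Σ p(x) log p(x).

For P = (1/3, 1/3, 1/3):
H = -1/3 × log_10(1/3) -1/3 × log_10(1/3) -1/3 × log_10(1/3)
H = 0.4771 dits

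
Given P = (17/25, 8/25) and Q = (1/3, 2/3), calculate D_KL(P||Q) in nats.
0.2499 nats

KL divergence: D_KL(P||Q) = Σ p(x) log(p(x)/q(x))

Computing term by term:
  x=0: 17/25 × log_e[(17/25)/(1/3)] = 17/25 × 0.7129 = 0.4848
  x=1: 8/25 × log_e[(8/25)/(2/3)] = 8/25 × -0.7340 = -0.2349

D_KL(P||Q) = 0.2499 nats

Note: KL divergence is always non-negative and equals 0 iff P = Q.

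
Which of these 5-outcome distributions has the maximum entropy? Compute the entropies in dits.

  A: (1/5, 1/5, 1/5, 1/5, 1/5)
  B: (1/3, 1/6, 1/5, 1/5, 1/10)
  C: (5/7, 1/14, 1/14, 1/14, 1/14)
A

For a discrete distribution over n outcomes, entropy is maximized by the uniform distribution.

Computing entropies:
H(A) = 0.6990 dits
H(B) = 0.6683 dits
H(C) = 0.4318 dits

The uniform distribution (where all probabilities equal 1/5) achieves the maximum entropy of log_10(5) = 0.6990 dits.

Distribution A has the highest entropy.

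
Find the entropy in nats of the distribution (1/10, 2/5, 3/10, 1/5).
1.2799 nats

Shannon entropy is H(X) = -Σ p(x) log p(x).

For P = (1/10, 2/5, 3/10, 1/5):
H = -1/10 × log_e(1/10) -2/5 × log_e(2/5) -3/10 × log_e(3/10) -1/5 × log_e(1/5)
H = 1.2799 nats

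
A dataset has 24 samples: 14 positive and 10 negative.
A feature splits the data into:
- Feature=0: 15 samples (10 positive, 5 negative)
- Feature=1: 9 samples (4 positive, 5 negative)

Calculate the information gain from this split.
0.0343 bits

Information Gain = H(Y) - H(Y|Feature)

Before split:
P(positive) = 14/24 = 0.5833
H(Y) = 0.9799 bits

After split:
Feature=0: H = 0.9183 bits (weight = 15/24)
Feature=1: H = 0.9911 bits (weight = 9/24)
H(Y|Feature) = (15/24)×0.9183 + (9/24)×0.9911 = 0.9456 bits

Information Gain = 0.9799 - 0.9456 = 0.0343 bits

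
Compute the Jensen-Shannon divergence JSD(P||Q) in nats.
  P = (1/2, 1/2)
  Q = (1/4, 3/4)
0.0338 nats

Jensen-Shannon divergence is:
JSD(P||Q) = 0.5 × D_KL(P||M) + 0.5 × D_KL(Q||M)
where M = 0.5 × (P + Q) is the mixture distribution.

M = 0.5 × (1/2, 1/2) + 0.5 × (1/4, 3/4) = (3/8, 5/8)

D_KL(P||M) = 0.0323 nats
D_KL(Q||M) = 0.0354 nats

JSD(P||Q) = 0.5 × 0.0323 + 0.5 × 0.0354 = 0.0338 nats

Unlike KL divergence, JSD is symmetric and bounded: 0 ≤ JSD ≤ log(2).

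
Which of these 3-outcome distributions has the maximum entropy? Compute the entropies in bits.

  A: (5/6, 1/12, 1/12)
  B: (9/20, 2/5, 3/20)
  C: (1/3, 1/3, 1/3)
C

For a discrete distribution over n outcomes, entropy is maximized by the uniform distribution.

Computing entropies:
H(A) = 0.8167 bits
H(B) = 1.4577 bits
H(C) = 1.5850 bits

The uniform distribution (where all probabilities equal 1/3) achieves the maximum entropy of log_2(3) = 1.5850 bits.

Distribution C has the highest entropy.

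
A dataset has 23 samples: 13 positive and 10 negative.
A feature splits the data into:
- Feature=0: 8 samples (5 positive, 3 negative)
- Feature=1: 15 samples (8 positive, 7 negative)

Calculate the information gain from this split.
0.0056 bits

Information Gain = H(Y) - H(Y|Feature)

Before split:
P(positive) = 13/23 = 0.5652
H(Y) = 0.9877 bits

After split:
Feature=0: H = 0.9544 bits (weight = 8/23)
Feature=1: H = 0.9968 bits (weight = 15/23)
H(Y|Feature) = (8/23)×0.9544 + (15/23)×0.9968 = 0.9821 bits

Information Gain = 0.9877 - 0.9821 = 0.0056 bits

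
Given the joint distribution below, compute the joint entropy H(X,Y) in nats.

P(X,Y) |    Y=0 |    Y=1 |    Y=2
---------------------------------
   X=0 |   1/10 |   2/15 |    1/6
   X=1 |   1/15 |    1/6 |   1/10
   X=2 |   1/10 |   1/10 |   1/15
2.1480 nats

Joint entropy is H(X,Y) = -Σ_{x,y} p(x,y) log p(x,y).

Summing over all non-zero entries:
H(X,Y) = -[1/10·log_e(1/10) + 2/15·log_e(2/15) + 1/6·log_e(1/6) + 1/15·log_e(1/15) + 1/6·log_e(1/6) + 1/10·log_e(1/10) + 1/10·log_e(1/10) + 1/10·log_e(1/10) + 1/15·log_e(1/15)]
H(X,Y) = 2.1480 nats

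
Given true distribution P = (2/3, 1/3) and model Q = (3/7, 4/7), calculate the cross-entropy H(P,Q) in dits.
0.3263 dits

Cross-entropy: H(P,Q) = -Σ p(x) log q(x)

Alternatively: H(P,Q) = H(P) + D_KL(P||Q)
H(P) = 0.2764 dits
D_KL(P||Q) = 0.0499 dits

H(P,Q) = 0.2764 + 0.0499 = 0.3263 dits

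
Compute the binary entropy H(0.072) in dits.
0.1124 dits

The binary entropy function is:
H(p) = -p log(p) - (1-p) log(1-p)

H(0.072) = -0.072 × log_10(0.072) - 0.928 × log_10(0.928)
H(0.072) = 0.1124 dits

Note: Binary entropy is maximized at p=0.5 (H=1 bit) and minimized at p=0 or p=1 (H=0).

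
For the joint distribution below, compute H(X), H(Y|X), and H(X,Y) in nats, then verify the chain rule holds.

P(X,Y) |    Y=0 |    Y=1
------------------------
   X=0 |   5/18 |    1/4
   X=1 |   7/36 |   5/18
H(X,Y) = 1.3766, H(X) = 0.6916, H(Y|X) = 0.6850 (all in nats)

Chain rule: H(X,Y) = H(X) + H(Y|X)

Left side — joint entropy directly:
H(X,Y) = -Σ p(x,y) log p(x,y) = 1.3766 nats

Right side — compute H(Y|X) from the conditional distributions:
P(X) = (19/36, 17/36), so H(X) = 0.6916 nats
H(Y|X) = Σ_x P(X=x) · H(Y|X=x):
  P(Y|X=0) = (10/19, 9/19), H(Y|X=0) = 0.6918, weight P(X=0) = 19/36
  P(Y|X=1) = (7/17, 10/17), H(Y|X=1) = 0.6775, weight P(X=1) = 17/36
H(Y|X) = 0.6850 nats

H(X) + H(Y|X) = 0.6916 + 0.6850 = 1.3766 nats

Both sides equal 1.3766 nats. ✓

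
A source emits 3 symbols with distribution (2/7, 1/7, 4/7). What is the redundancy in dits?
0.0621 dits

Redundancy measures how far a source is from maximum entropy:
R = H_max - H(X)

Maximum entropy for 3 symbols: H_max = log_10(3) = 0.4771 dits
Actual entropy: H(X) = 0.4151 dits
Redundancy: R = 0.4771 - 0.4151 = 0.0621 dits

This redundancy represents potential for compression: the source could be compressed by 0.0621 dits per symbol.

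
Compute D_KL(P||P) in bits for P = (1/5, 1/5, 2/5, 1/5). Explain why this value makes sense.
0.0000 bits

KL divergence satisfies the Gibbs inequality: D_KL(P||Q) ≥ 0 for all distributions P, Q.

D_KL(P||Q) = Σ p(x) log(p(x)/q(x))
Each term is p(x) × log_2(p(x)/p(x)) = p(x) × log_2(1) = 0, so the sum is 0.
D_KL(P||Q) = 0.0000 bits

When P = Q, the KL divergence is exactly 0, as there is no 'divergence' between identical distributions.

This non-negativity is a fundamental property: relative entropy cannot be negative because it measures how different Q is from P.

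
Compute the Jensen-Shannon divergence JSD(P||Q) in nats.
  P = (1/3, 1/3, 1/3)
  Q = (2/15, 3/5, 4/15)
0.0433 nats

Jensen-Shannon divergence is:
JSD(P||Q) = 0.5 × D_KL(P||M) + 0.5 × D_KL(Q||M)
where M = 0.5 × (P + Q) is the mixture distribution.

M = 0.5 × (1/3, 1/3, 1/3) + 0.5 × (2/15, 3/5, 4/15) = (7/30, 7/15, 3/10)

D_KL(P||M) = 0.0419 nats
D_KL(Q||M) = 0.0448 nats

JSD(P||Q) = 0.5 × 0.0419 + 0.5 × 0.0448 = 0.0433 nats

Unlike KL divergence, JSD is symmetric and bounded: 0 ≤ JSD ≤ log(2).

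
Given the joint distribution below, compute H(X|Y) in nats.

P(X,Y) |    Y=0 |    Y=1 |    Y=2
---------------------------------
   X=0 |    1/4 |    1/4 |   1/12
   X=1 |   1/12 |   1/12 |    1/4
0.5623 nats

Using the chain rule: H(X|Y) = H(X,Y) - H(Y)

First, compute H(X,Y) = 1.6609 nats

Marginal P(Y) = (1/3, 1/3, 1/3)
H(Y) = 1.0986 nats

H(X|Y) = H(X,Y) - H(Y) = 1.6609 - 1.0986 = 0.5623 nats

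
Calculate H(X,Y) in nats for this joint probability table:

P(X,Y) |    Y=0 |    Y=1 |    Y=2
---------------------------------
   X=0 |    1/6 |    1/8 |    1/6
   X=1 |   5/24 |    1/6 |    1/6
1.7812 nats

Joint entropy is H(X,Y) = -Σ_{x,y} p(x,y) log p(x,y).

Summing over all non-zero entries:
H(X,Y) = -[1/6·log_e(1/6) + 1/8·log_e(1/8) + 1/6·log_e(1/6) + 5/24·log_e(5/24) + 1/6·log_e(1/6) + 1/6·log_e(1/6)]
H(X,Y) = 1.7812 nats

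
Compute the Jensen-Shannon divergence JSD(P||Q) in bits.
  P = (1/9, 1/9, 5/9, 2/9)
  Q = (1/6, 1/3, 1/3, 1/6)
0.0691 bits

Jensen-Shannon divergence is:
JSD(P||Q) = 0.5 × D_KL(P||M) + 0.5 × D_KL(Q||M)
where M = 0.5 × (P + Q) is the mixture distribution.

M = 0.5 × (1/9, 1/9, 5/9, 2/9) + 0.5 × (1/6, 1/3, 1/3, 1/6) = (5/36, 2/9, 4/9, 7/36)

D_KL(P||M) = 0.0748 bits
D_KL(Q||M) = 0.0634 bits

JSD(P||Q) = 0.5 × 0.0748 + 0.5 × 0.0634 = 0.0691 bits

Unlike KL divergence, JSD is symmetric and bounded: 0 ≤ JSD ≤ log(2).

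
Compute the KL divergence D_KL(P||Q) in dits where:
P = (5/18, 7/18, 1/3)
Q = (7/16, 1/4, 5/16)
0.0292 dits

KL divergence: D_KL(P||Q) = Σ p(x) log(p(x)/q(x))

Computing term by term:
  x=0: 5/18 × log_10[(5/18)/(7/16)] = 5/18 × -0.1973 = -0.0548
  x=1: 7/18 × log_10[(7/18)/(1/4)] = 7/18 × 0.1919 = 0.0746
  x=2: 1/3 × log_10[(1/3)/(5/16)] = 1/3 × 0.0280 = 0.0093

D_KL(P||Q) = 0.0292 dits

Note: KL divergence is always non-negative and equals 0 iff P = Q.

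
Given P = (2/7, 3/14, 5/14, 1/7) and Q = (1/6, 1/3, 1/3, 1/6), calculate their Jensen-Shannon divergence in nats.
0.0151 nats

Jensen-Shannon divergence is:
JSD(P||Q) = 0.5 × D_KL(P||M) + 0.5 × D_KL(Q||M)
where M = 0.5 × (P + Q) is the mixture distribution.

M = 0.5 × (2/7, 3/14, 5/14, 1/7) + 0.5 × (1/6, 1/3, 1/3, 1/6) = (0.22619, 0.27381, 0.345238, 0.154762)

D_KL(P||M) = 0.0149 nats
D_KL(Q||M) = 0.0153 nats

JSD(P||Q) = 0.5 × 0.0149 + 0.5 × 0.0153 = 0.0151 nats

Unlike KL divergence, JSD is symmetric and bounded: 0 ≤ JSD ≤ log(2).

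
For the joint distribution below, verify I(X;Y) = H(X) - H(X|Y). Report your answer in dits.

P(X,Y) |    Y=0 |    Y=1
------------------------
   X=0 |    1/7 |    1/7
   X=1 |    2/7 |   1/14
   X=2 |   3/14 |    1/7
I(X;Y) = 0.0150 dits

Mutual information has multiple equivalent forms:
- I(X;Y) = H(X) - H(X|Y)
- I(X;Y) = H(Y) - H(Y|X)
- I(X;Y) = H(X) + H(Y) - H(X,Y)

Computing all quantities:
H(X) = 0.4748, H(Y) = 0.2831, H(X,Y) = 0.7429
H(X|Y) = 0.4598, H(Y|X) = 0.2680

Verification:
H(X) - H(X|Y) = 0.4748 - 0.4598 = 0.0150
H(Y) - H(Y|X) = 0.2831 - 0.2680 = 0.0150
H(X) + H(Y) - H(X,Y) = 0.4748 + 0.2831 - 0.7429 = 0.0150

All forms give I(X;Y) = 0.0150 dits. ✓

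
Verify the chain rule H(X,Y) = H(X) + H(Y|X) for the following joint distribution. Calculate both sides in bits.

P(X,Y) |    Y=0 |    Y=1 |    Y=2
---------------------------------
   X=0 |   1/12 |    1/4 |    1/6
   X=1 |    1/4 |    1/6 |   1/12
H(X,Y) = 2.4591, H(X) = 1.0000, H(Y|X) = 1.4591 (all in bits)

Chain rule: H(X,Y) = H(X) + H(Y|X)

Left side — joint entropy directly:
H(X,Y) = -Σ p(x,y) log p(x,y) = 2.4591 bits

Right side — compute H(Y|X) from the conditional distributions:
P(X) = (1/2, 1/2), so H(X) = 1.0000 bits
H(Y|X) = Σ_x P(X=x) · H(Y|X=x):
  P(Y|X=0) = (1/6, 1/2, 1/3), H(Y|X=0) = 1.4591, weight P(X=0) = 1/2
  P(Y|X=1) = (1/2, 1/3, 1/6), H(Y|X=1) = 1.4591, weight P(X=1) = 1/2
H(Y|X) = 1.4591 bits

H(X) + H(Y|X) = 1.0000 + 1.4591 = 2.4591 bits

Both sides equal 2.4591 bits. ✓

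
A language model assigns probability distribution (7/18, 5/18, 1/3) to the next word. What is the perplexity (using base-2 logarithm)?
2.9722

Perplexity is 2^H (or exp(H) for natural log).

First, H = -Σ p log p = 1.5715 bits
Perplexity = 2^1.5715 = 2.9722

Interpretation: The model's uncertainty is equivalent to choosing uniformly among 3.0 options.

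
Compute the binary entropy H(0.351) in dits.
0.2815 dits

The binary entropy function is:
H(p) = -p log(p) - (1-p) log(1-p)

H(0.351) = -0.351 × log_10(0.351) - 0.649 × log_10(0.649)
H(0.351) = 0.2815 dits

Note: Binary entropy is maximized at p=0.5 (H=1 bit) and minimized at p=0 or p=1 (H=0).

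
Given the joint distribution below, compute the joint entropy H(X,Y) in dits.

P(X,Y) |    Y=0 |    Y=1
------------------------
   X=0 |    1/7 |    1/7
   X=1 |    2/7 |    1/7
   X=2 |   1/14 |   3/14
0.7429 dits

Joint entropy is H(X,Y) = -Σ_{x,y} p(x,y) log p(x,y).

Summing over all non-zero entries:
H(X,Y) = -[1/7·log_10(1/7) + 1/7·log_10(1/7) + 2/7·log_10(2/7) + 1/7·log_10(1/7) + 1/14·log_10(1/14) + 3/14·log_10(3/14)]
H(X,Y) = 0.7429 dits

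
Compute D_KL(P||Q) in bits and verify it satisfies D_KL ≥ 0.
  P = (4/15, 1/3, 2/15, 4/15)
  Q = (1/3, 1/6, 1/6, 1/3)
0.1187 bits

KL divergence satisfies the Gibbs inequality: D_KL(P||Q) ≥ 0 for all distributions P, Q.

D_KL(P||Q) = Σ p(x) log(p(x)/q(x))
Term by term:
  x=0: 4/15 × log_2[(4/15)/(1/3)] = -0.0858
  x=1: 1/3 × log_2[(1/3)/(1/6)] = 0.3333
  x=2: 2/15 × log_2[(2/15)/(1/6)] = -0.0429
  x=3: 4/15 × log_2[(4/15)/(1/3)] = -0.0858
D_KL(P||Q) = 0.1187 bits

D_KL(P||Q) = 0.1187 ≥ 0 ✓

This non-negativity is a fundamental property: relative entropy cannot be negative because it measures how different Q is from P.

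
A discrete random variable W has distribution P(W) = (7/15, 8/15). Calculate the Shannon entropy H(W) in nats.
0.6909 nats

Shannon entropy is H(X) = -Σ p(x) log p(x).

For P = (7/15, 8/15):
H = -7/15 × log_e(7/15) -8/15 × log_e(8/15)
H = 0.6909 nats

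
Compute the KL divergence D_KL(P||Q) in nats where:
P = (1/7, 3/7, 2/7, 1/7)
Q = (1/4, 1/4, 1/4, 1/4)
0.1093 nats

KL divergence: D_KL(P||Q) = Σ p(x) log(p(x)/q(x))

Computing term by term:
  x=0: 1/7 × log_e[(1/7)/(1/4)] = 1/7 × -0.5596 = -0.0799
  x=1: 3/7 × log_e[(3/7)/(1/4)] = 3/7 × 0.5390 = 0.2310
  x=2: 2/7 × log_e[(2/7)/(1/4)] = 2/7 × 0.1335 = 0.0382
  x=3: 1/7 × log_e[(1/7)/(1/4)] = 1/7 × -0.5596 = -0.0799

D_KL(P||Q) = 0.1093 nats

Note: KL divergence is always non-negative and equals 0 iff P = Q.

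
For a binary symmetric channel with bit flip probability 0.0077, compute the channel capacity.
0.9349 bits

For a binary symmetric channel (BSC) with error probability p:
Capacity C = 1 - H(p) bits per symbol

where H(p) = -p log₂(p) - (1-p) log₂(1-p) is the binary entropy function.

H(0.0077) = 0.0651 bits
C = 1 - 0.0651 = 0.9349 bits per symbol

This means we can reliably transmit up to 0.9349 bits of information per channel use.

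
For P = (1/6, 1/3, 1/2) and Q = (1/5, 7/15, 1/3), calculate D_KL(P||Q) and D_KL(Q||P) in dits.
D_KL(P||Q) = 0.0261, D_KL(Q||P) = 0.0253

KL divergence is not symmetric: D_KL(P||Q) ≠ D_KL(Q||P) in general.

D_KL(P||Q) = 0.0261 dits
D_KL(Q||P) = 0.0253 dits

No, they are not equal!

This asymmetry is why KL divergence is not a true distance metric.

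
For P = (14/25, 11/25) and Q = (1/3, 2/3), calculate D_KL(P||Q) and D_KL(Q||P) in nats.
D_KL(P||Q) = 0.1077, D_KL(Q||P) = 0.1041

KL divergence is not symmetric: D_KL(P||Q) ≠ D_KL(Q||P) in general.

D_KL(P||Q) = 0.1077 nats
D_KL(Q||P) = 0.1041 nats

No, they are not equal!

This asymmetry is why KL divergence is not a true distance metric.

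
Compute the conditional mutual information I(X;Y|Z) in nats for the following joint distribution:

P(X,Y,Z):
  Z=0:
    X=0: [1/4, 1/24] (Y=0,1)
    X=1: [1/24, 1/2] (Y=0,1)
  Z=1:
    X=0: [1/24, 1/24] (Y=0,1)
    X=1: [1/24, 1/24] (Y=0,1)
0.2730 nats

Conditional mutual information: I(X;Y|Z) = H(X|Z) + H(Y|Z) - H(X,Y|Z)

H(Z) = 0.4506
H(X,Z) = 1.1056 → H(X|Z) = 0.6551
H(Y,Z) = 1.1056 → H(Y|Z) = 0.6551
H(X,Y,Z) = 1.4877 → H(X,Y|Z) = 1.0371

I(X;Y|Z) = 0.6551 + 0.6551 - 1.0371 = 0.2730 nats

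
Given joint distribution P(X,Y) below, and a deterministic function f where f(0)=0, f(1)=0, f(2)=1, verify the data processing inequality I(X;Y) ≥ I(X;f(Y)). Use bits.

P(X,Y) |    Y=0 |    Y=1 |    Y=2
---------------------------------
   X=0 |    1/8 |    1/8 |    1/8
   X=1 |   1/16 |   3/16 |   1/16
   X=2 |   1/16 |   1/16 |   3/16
I(X;Y) = 0.1101, I(X;f(Y)) = 0.0810, inequality holds: 0.1101 ≥ 0.0810

Data Processing Inequality: For any Markov chain X → Y → Z, we have I(X;Y) ≥ I(X;Z).

Here Z = f(Y) is a deterministic function of Y, forming X → Y → Z.

Original I(X;Y) = 0.1101 bits

After applying f:
P(X,Z) where Z=f(Y):
- P(X,Z=0) = P(X,Y=0) + P(X,Y=1)
- P(X,Z=1) = P(X,Y=2)

I(X;Z) = I(X;f(Y)) = 0.0810 bits

Verification: 0.1101 ≥ 0.0810 ✓

Information cannot be created by processing; the function f can only lose information about X.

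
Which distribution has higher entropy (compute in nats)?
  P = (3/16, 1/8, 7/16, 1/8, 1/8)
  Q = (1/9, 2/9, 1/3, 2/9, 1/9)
Q

Computing entropies in nats:
H(P) = 1.4553
H(Q) = 1.5230

Distribution Q has higher entropy.

Intuition: The distribution closer to uniform (more spread out) has higher entropy.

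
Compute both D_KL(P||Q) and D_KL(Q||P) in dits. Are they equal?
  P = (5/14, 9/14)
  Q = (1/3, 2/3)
D_KL(P||Q) = 0.0005, D_KL(Q||P) = 0.0005

KL divergence is not symmetric: D_KL(P||Q) ≠ D_KL(Q||P) in general.

D_KL(P||Q) = 0.0005 dits
D_KL(Q||P) = 0.0005 dits

In this case they happen to be equal (to 4 decimal places).

This asymmetry is why KL divergence is not a true distance metric.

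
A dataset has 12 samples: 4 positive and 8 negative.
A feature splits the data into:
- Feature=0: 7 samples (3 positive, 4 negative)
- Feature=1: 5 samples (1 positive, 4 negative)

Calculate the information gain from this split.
0.0428 bits

Information Gain = H(Y) - H(Y|Feature)

Before split:
P(positive) = 4/12 = 0.3333
H(Y) = 0.9183 bits

After split:
Feature=0: H = 0.9852 bits (weight = 7/12)
Feature=1: H = 0.7219 bits (weight = 5/12)
H(Y|Feature) = (7/12)×0.9852 + (5/12)×0.7219 = 0.8755 bits

Information Gain = 0.9183 - 0.8755 = 0.0428 bits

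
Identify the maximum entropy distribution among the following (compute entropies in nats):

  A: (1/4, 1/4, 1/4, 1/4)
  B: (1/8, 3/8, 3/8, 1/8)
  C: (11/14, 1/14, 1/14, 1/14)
A

For a discrete distribution over n outcomes, entropy is maximized by the uniform distribution.

Computing entropies:
H(A) = 1.3863 nats
H(B) = 1.2555 nats
H(C) = 0.7550 nats

The uniform distribution (where all probabilities equal 1/4) achieves the maximum entropy of log_e(4) = 1.3863 nats.

Distribution A has the highest entropy.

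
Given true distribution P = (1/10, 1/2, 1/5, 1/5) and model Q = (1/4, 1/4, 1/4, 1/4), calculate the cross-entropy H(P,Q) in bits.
2.0000 bits

Cross-entropy: H(P,Q) = -Σ p(x) log q(x)

Alternatively: H(P,Q) = H(P) + D_KL(P||Q)
H(P) = 1.7610 bits
D_KL(P||Q) = 0.2390 bits

H(P,Q) = 1.7610 + 0.2390 = 2.0000 bits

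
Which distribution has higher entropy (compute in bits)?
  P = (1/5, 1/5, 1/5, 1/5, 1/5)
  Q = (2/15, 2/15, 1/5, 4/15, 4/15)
P

Computing entropies in bits:
H(P) = 2.3219
H(Q) = 2.2566

Distribution P has higher entropy.

Intuition: The distribution closer to uniform (more spread out) has higher entropy.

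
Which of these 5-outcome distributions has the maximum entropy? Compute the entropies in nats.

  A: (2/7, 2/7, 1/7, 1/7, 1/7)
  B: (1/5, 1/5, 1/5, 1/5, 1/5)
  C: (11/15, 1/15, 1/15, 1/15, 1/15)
B

For a discrete distribution over n outcomes, entropy is maximized by the uniform distribution.

Computing entropies:
H(A) = 1.5498 nats
H(B) = 1.6094 nats
H(C) = 0.9496 nats

The uniform distribution (where all probabilities equal 1/5) achieves the maximum entropy of log_e(5) = 1.6094 nats.

Distribution B has the highest entropy.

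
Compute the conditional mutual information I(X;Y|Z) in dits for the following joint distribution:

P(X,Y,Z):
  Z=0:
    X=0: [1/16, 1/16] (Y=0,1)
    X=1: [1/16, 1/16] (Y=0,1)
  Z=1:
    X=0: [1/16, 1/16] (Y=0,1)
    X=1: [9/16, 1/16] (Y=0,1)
0.0209 dits

Conditional mutual information: I(X;Y|Z) = H(X|Z) + H(Y|Z) - H(X,Y|Z)

H(Z) = 0.2442
H(X,Z) = 0.4662 → H(X|Z) = 0.2220
H(Y,Z) = 0.4662 → H(Y|Z) = 0.2220
H(X,Y,Z) = 0.6674 → H(X,Y|Z) = 0.4231

I(X;Y|Z) = 0.2220 + 0.2220 - 0.4231 = 0.0209 dits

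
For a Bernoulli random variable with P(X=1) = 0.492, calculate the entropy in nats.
0.6930 nats

The binary entropy function is:
H(p) = -p log(p) - (1-p) log(1-p)

H(0.492) = -0.492 × log_e(0.492) - 0.508 × log_e(0.508)
H(0.492) = 0.6930 nats

Note: Binary entropy is maximized at p=0.5 (H=1 bit) and minimized at p=0 or p=1 (H=0).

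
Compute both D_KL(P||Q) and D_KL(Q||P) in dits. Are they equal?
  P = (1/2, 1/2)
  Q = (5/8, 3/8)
D_KL(P||Q) = 0.0140, D_KL(Q||P) = 0.0137

KL divergence is not symmetric: D_KL(P||Q) ≠ D_KL(Q||P) in general.

D_KL(P||Q) = 0.0140 dits
D_KL(Q||P) = 0.0137 dits

No, they are not equal!

This asymmetry is why KL divergence is not a true distance metric.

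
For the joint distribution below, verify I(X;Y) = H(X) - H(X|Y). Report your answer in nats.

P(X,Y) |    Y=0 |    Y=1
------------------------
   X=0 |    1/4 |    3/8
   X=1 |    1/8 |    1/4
I(X;Y) = 0.0022 nats

Mutual information has multiple equivalent forms:
- I(X;Y) = H(X) - H(X|Y)
- I(X;Y) = H(Y) - H(Y|X)
- I(X;Y) = H(X) + H(Y) - H(X,Y)

Computing all quantities:
H(X) = 0.6616, H(Y) = 0.6616, H(X,Y) = 1.3209
H(X|Y) = 0.6593, H(Y|X) = 0.6593

Verification:
H(X) - H(X|Y) = 0.6616 - 0.6593 = 0.0022
H(Y) - H(Y|X) = 0.6616 - 0.6593 = 0.0022
H(X) + H(Y) - H(X,Y) = 0.6616 + 0.6616 - 1.3209 = 0.0022

All forms give I(X;Y) = 0.0022 nats. ✓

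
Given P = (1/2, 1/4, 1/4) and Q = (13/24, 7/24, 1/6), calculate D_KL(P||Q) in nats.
0.0228 nats

KL divergence: D_KL(P||Q) = Σ p(x) log(p(x)/q(x))

Computing term by term:
  x=0: 1/2 × log_e[(1/2)/(13/24)] = 1/2 × -0.0800 = -0.0400
  x=1: 1/4 × log_e[(1/4)/(7/24)] = 1/4 × -0.1542 = -0.0385
  x=2: 1/4 × log_e[(1/4)/(1/6)] = 1/4 × 0.4055 = 0.1014

D_KL(P||Q) = 0.0228 nats

Note: KL divergence is always non-negative and equals 0 iff P = Q.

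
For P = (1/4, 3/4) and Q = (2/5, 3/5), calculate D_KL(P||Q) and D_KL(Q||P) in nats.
D_KL(P||Q) = 0.0499, D_KL(Q||P) = 0.0541

KL divergence is not symmetric: D_KL(P||Q) ≠ D_KL(Q||P) in general.

D_KL(P||Q) = 0.0499 nats
D_KL(Q||P) = 0.0541 nats

No, they are not equal!

This asymmetry is why KL divergence is not a true distance metric.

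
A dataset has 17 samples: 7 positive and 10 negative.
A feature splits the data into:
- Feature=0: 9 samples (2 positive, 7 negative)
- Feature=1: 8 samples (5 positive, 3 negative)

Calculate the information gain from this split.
0.1237 bits

Information Gain = H(Y) - H(Y|Feature)

Before split:
P(positive) = 7/17 = 0.4118
H(Y) = 0.9774 bits

After split:
Feature=0: H = 0.7642 bits (weight = 9/17)
Feature=1: H = 0.9544 bits (weight = 8/17)
H(Y|Feature) = (9/17)×0.7642 + (8/17)×0.9544 = 0.8537 bits

Information Gain = 0.9774 - 0.8537 = 0.1237 bits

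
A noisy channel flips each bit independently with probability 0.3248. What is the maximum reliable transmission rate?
0.0905 bits

For a binary symmetric channel (BSC) with error probability p:
Capacity C = 1 - H(p) bits per symbol

where H(p) = -p log₂(p) - (1-p) log₂(1-p) is the binary entropy function.

H(0.3248) = 0.9095 bits
C = 1 - 0.9095 = 0.0905 bits per symbol

This means we can reliably transmit up to 0.0905 bits of information per channel use.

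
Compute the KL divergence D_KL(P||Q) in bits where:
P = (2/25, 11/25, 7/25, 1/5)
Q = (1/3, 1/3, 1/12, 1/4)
0.4367 bits

KL divergence: D_KL(P||Q) = Σ p(x) log(p(x)/q(x))

Computing term by term:
  x=0: 2/25 × log_2[(2/25)/(1/3)] = 2/25 × -2.0589 = -0.1647
  x=1: 11/25 × log_2[(11/25)/(1/3)] = 11/25 × 0.4005 = 0.1762
  x=2: 7/25 × log_2[(7/25)/(1/12)] = 7/25 × 1.7485 = 0.4896
  x=3: 1/5 × log_2[(1/5)/(1/4)] = 1/5 × -0.3219 = -0.0644

D_KL(P||Q) = 0.4367 bits

Note: KL divergence is always non-negative and equals 0 iff P = Q.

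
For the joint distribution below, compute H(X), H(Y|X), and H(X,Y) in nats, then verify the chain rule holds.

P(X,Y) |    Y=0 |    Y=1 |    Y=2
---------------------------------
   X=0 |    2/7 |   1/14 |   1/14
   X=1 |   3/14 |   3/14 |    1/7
H(X,Y) = 1.6731, H(X) = 0.6829, H(Y|X) = 0.9902 (all in nats)

Chain rule: H(X,Y) = H(X) + H(Y|X)

Left side — joint entropy directly:
H(X,Y) = -Σ p(x,y) log p(x,y) = 1.6731 nats

Right side — compute H(Y|X) from the conditional distributions:
P(X) = (3/7, 4/7), so H(X) = 0.6829 nats
H(Y|X) = Σ_x P(X=x) · H(Y|X=x):
  P(Y|X=0) = (2/3, 1/6, 1/6), H(Y|X=0) = 0.8676, weight P(X=0) = 3/7
  P(Y|X=1) = (3/8, 3/8, 1/4), H(Y|X=1) = 1.0822, weight P(X=1) = 4/7
H(Y|X) = 0.9902 nats

H(X) + H(Y|X) = 0.6829 + 0.9902 = 1.6731 nats

Both sides equal 1.6731 nats. ✓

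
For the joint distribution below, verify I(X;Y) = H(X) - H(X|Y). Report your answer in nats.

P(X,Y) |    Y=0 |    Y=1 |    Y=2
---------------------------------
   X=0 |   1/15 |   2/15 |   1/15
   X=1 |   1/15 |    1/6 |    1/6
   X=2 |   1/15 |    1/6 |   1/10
I(X;Y) = 0.0120 nats

Mutual information has multiple equivalent forms:
- I(X;Y) = H(X) - H(X|Y)
- I(X;Y) = H(Y) - H(Y|X)
- I(X;Y) = H(X) + H(Y) - H(X,Y)

Computing all quantities:
H(X) = 1.0852, H(Y) = 1.0438, H(X,Y) = 2.1169
H(X|Y) = 1.0732, H(Y|X) = 1.0318

Verification:
H(X) - H(X|Y) = 1.0852 - 1.0732 = 0.0120
H(Y) - H(Y|X) = 1.0438 - 1.0318 = 0.0120
H(X) + H(Y) - H(X,Y) = 1.0852 + 1.0438 - 2.1169 = 0.0120

All forms give I(X;Y) = 0.0120 nats. ✓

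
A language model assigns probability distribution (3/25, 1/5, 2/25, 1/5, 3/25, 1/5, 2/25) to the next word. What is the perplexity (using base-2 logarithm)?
6.5446

Perplexity is 2^H (or exp(H) for natural log).

First, H = -Σ p log p = 2.7103 bits
Perplexity = 2^2.7103 = 6.5446

Interpretation: The model's uncertainty is equivalent to choosing uniformly among 6.5 options.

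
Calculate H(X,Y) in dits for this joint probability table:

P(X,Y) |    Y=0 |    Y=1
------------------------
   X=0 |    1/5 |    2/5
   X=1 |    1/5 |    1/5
0.5786 dits

Joint entropy is H(X,Y) = -Σ_{x,y} p(x,y) log p(x,y).

Summing over all non-zero entries:
H(X,Y) = -[1/5·log_10(1/5) + 2/5·log_10(2/5) + 1/5·log_10(1/5) + 1/5·log_10(1/5)]
H(X,Y) = 0.5786 dits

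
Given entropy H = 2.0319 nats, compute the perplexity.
7.6286

Perplexity is e^H (or exp(H) for natural log).

H = 2.0319 nats
Perplexity = e^2.0319 = 7.6286

Interpretation: The model's uncertainty is equivalent to choosing uniformly among 7.6 options.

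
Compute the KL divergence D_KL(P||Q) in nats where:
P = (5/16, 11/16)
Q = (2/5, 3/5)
0.0164 nats

KL divergence: D_KL(P||Q) = Σ p(x) log(p(x)/q(x))

Computing term by term:
  x=0: 5/16 × log_e[(5/16)/(2/5)] = 5/16 × -0.2469 = -0.0771
  x=1: 11/16 × log_e[(11/16)/(3/5)] = 11/16 × 0.1361 = 0.0936

D_KL(P||Q) = 0.0164 nats

Note: KL divergence is always non-negative and equals 0 iff P = Q.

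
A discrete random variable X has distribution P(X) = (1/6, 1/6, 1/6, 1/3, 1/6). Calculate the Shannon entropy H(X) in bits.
2.2516 bits

Shannon entropy is H(X) = -Σ p(x) log p(x).

For P = (1/6, 1/6, 1/6, 1/3, 1/6):
H = -1/6 × log_2(1/6) -1/6 × log_2(1/6) -1/6 × log_2(1/6) -1/3 × log_2(1/3) -1/6 × log_2(1/6)
H = 2.2516 bits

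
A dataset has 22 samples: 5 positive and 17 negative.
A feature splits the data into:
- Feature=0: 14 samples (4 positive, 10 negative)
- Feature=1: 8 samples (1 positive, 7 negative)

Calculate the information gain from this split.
0.0263 bits

Information Gain = H(Y) - H(Y|Feature)

Before split:
P(positive) = 5/22 = 0.2273
H(Y) = 0.7732 bits

After split:
Feature=0: H = 0.8631 bits (weight = 14/22)
Feature=1: H = 0.5436 bits (weight = 8/22)
H(Y|Feature) = (14/22)×0.8631 + (8/22)×0.5436 = 0.7469 bits

Information Gain = 0.7732 - 0.7469 = 0.0263 bits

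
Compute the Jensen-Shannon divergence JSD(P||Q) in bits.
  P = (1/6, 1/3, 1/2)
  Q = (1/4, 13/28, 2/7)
0.0352 bits

Jensen-Shannon divergence is:
JSD(P||Q) = 0.5 × D_KL(P||M) + 0.5 × D_KL(Q||M)
where M = 0.5 × (P + Q) is the mixture distribution.

M = 0.5 × (1/6, 1/3, 1/2) + 0.5 × (1/4, 13/28, 2/7) = (5/24, 0.39881, 11/28)

D_KL(P||M) = 0.0341 bits
D_KL(Q||M) = 0.0363 bits

JSD(P||Q) = 0.5 × 0.0341 + 0.5 × 0.0363 = 0.0352 bits

Unlike KL divergence, JSD is symmetric and bounded: 0 ≤ JSD ≤ log(2).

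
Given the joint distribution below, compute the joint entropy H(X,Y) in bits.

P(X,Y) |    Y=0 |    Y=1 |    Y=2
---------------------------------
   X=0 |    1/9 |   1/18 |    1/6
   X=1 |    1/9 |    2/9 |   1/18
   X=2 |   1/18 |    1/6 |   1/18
2.9749 bits

Joint entropy is H(X,Y) = -Σ_{x,y} p(x,y) log p(x,y).

Summing over all non-zero entries:
H(X,Y) = -[1/9·log_2(1/9) + 1/18·log_2(1/18) + 1/6·log_2(1/6) + 1/9·log_2(1/9) + 2/9·log_2(2/9) + 1/18·log_2(1/18) + 1/18·log_2(1/18) + 1/6·log_2(1/6) + 1/18·log_2(1/18)]
H(X,Y) = 2.9749 bits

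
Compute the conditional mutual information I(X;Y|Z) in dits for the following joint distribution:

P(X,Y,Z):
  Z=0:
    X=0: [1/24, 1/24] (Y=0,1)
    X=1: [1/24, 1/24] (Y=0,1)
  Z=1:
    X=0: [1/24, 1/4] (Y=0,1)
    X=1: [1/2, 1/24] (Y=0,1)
0.1186 dits

Conditional mutual information: I(X;Y|Z) = H(X|Z) + H(Y|Z) - H(X,Y|Z)

H(Z) = 0.1957
H(X,Z) = 0.4802 → H(X|Z) = 0.2845
H(Y,Z) = 0.4802 → H(Y|Z) = 0.2845
H(X,Y,Z) = 0.6461 → H(X,Y|Z) = 0.4504

I(X;Y|Z) = 0.2845 + 0.2845 - 0.4504 = 0.1186 dits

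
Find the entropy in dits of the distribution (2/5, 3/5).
0.2923 dits

Shannon entropy is H(X) = -Σ p(x) log p(x).

For P = (2/5, 3/5):
H = -2/5 × log_10(2/5) -3/5 × log_10(3/5)
H = 0.2923 dits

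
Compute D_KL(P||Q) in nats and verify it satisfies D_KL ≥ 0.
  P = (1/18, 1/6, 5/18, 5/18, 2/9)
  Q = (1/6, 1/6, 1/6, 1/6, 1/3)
0.1327 nats

KL divergence satisfies the Gibbs inequality: D_KL(P||Q) ≥ 0 for all distributions P, Q.

D_KL(P||Q) = Σ p(x) log(p(x)/q(x))
Term by term:
  x=0: 1/18 × log_e[(1/18)/(1/6)] = -0.0610
  x=1: 1/6 × log_e[(1/6)/(1/6)] = 0.0000
  x=2: 5/18 × log_e[(5/18)/(1/6)] = 0.1419
  x=3: 5/18 × log_e[(5/18)/(1/6)] = 0.1419
  x=4: 2/9 × log_e[(2/9)/(1/3)] = -0.0901
D_KL(P||Q) = 0.1327 nats

D_KL(P||Q) = 0.1327 ≥ 0 ✓

This non-negativity is a fundamental property: relative entropy cannot be negative because it measures how different Q is from P.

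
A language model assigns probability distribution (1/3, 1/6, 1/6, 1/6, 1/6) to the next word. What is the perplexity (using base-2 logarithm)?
4.7622

Perplexity is 2^H (or exp(H) for natural log).

First, H = -Σ p log p = 2.2516 bits
Perplexity = 2^2.2516 = 4.7622

Interpretation: The model's uncertainty is equivalent to choosing uniformly among 4.8 options.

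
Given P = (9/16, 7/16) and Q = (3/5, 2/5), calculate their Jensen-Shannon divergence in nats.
0.0007 nats

Jensen-Shannon divergence is:
JSD(P||Q) = 0.5 × D_KL(P||M) + 0.5 × D_KL(Q||M)
where M = 0.5 × (P + Q) is the mixture distribution.

M = 0.5 × (9/16, 7/16) + 0.5 × (3/5, 2/5) = (0.58125, 0.41875)

D_KL(P||M) = 0.0007 nats
D_KL(Q||M) = 0.0007 nats

JSD(P||Q) = 0.5 × 0.0007 + 0.5 × 0.0007 = 0.0007 nats

Unlike KL divergence, JSD is symmetric and bounded: 0 ≤ JSD ≤ log(2).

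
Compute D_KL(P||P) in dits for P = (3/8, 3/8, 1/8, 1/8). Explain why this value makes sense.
0.0000 dits

KL divergence satisfies the Gibbs inequality: D_KL(P||Q) ≥ 0 for all distributions P, Q.

D_KL(P||Q) = Σ p(x) log(p(x)/q(x))
Each term is p(x) × log_10(p(x)/p(x)) = p(x) × log_10(1) = 0, so the sum is 0.
D_KL(P||Q) = 0.0000 dits

When P = Q, the KL divergence is exactly 0, as there is no 'divergence' between identical distributions.

This non-negativity is a fundamental property: relative entropy cannot be negative because it measures how different Q is from P.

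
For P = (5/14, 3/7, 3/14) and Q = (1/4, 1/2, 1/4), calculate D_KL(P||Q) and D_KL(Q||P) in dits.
D_KL(P||Q) = 0.0123, D_KL(Q||P) = 0.0115

KL divergence is not symmetric: D_KL(P||Q) ≠ D_KL(Q||P) in general.

D_KL(P||Q) = 0.0123 dits
D_KL(Q||P) = 0.0115 dits

No, they are not equal!

This asymmetry is why KL divergence is not a true distance metric.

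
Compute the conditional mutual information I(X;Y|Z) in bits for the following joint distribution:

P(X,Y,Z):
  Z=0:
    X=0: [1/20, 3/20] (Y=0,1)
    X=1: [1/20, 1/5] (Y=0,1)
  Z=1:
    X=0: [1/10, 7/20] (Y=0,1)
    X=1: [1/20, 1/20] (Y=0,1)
0.0222 bits

Conditional mutual information: I(X;Y|Z) = H(X|Z) + H(Y|Z) - H(X,Y|Z)

H(Z) = 0.9928
H(X,Z) = 1.8150 → H(X|Z) = 0.8222
H(Y,Z) = 1.8016 → H(Y|Z) = 0.8088
H(X,Y,Z) = 2.6016 → H(X,Y|Z) = 1.6088

I(X;Y|Z) = 0.8222 + 0.8088 - 1.6088 = 0.0222 bits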